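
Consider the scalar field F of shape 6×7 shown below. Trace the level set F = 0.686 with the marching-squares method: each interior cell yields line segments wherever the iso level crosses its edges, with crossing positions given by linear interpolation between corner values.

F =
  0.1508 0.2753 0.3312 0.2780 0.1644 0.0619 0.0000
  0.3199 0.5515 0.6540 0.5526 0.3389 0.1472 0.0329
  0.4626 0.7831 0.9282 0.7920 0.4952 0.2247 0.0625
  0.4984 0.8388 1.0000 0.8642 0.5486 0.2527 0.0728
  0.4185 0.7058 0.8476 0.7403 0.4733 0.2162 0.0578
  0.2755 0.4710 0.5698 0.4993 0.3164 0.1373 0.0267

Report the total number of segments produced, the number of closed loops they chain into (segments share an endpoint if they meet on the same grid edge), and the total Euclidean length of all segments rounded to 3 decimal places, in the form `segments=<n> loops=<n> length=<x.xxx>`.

cell (1,0): code 0100 → (1.581,1.000)–(2.000,0.697)
cell (1,1): code 1100 → (1.117,2.000)–(1.581,1.000)
cell (1,2): code 1100 → (1.557,3.000)–(1.117,2.000)
cell (1,3): code 1000 → (2.000,3.357)–(1.557,3.000)
cell (2,0): code 0110 → (2.000,0.697)–(3.000,0.551)
cell (2,3): code 1001 → (3.000,3.565)–(2.000,3.357)
cell (3,0): code 0110 → (3.000,0.551)–(4.000,0.931)
cell (3,3): code 1001 → (4.000,3.203)–(3.000,3.565)
cell (4,0): code 0010 → (4.000,0.931)–(4.084,1.000)
cell (4,1): code 0011 → (4.084,1.000)–(4.582,2.000)
cell (4,2): code 0011 → (4.582,2.000)–(4.225,3.000)
cell (4,3): code 0001 → (4.225,3.000)–(4.000,3.203)
total: 12 segments, chained into 1 closed loop(s), length Σ = 10.037086

segments=12 loops=1 length=10.037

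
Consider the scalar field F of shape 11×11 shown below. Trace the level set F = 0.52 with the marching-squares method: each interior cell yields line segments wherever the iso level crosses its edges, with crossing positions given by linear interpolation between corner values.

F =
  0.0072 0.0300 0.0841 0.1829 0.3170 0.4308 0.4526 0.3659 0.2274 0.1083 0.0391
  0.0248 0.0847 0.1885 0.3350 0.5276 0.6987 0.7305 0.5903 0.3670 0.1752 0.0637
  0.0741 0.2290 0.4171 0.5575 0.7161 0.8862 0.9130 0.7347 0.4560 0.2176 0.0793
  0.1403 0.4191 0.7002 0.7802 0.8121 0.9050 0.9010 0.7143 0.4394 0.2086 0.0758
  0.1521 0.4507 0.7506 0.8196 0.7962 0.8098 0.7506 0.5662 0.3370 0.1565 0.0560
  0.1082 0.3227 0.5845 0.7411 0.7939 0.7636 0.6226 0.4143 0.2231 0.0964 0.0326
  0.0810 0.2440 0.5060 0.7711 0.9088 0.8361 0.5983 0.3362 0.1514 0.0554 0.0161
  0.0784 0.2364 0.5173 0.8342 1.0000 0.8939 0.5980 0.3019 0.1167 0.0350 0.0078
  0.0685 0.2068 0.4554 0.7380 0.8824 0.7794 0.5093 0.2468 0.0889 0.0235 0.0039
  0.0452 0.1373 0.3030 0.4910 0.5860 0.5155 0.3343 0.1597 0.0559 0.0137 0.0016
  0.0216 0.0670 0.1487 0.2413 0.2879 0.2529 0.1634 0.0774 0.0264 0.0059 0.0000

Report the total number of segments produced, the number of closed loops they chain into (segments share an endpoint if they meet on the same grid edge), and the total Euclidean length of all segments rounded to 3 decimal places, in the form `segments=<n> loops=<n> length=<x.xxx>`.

segments=30 loops=1 length=24.433

cell (0,3): code 0100 → (0.964,4.000)–(1.000,3.961)
cell (0,4): code 1100 → (0.333,5.000)–(0.964,4.000)
cell (0,5): code 1100 → (0.243,6.000)–(0.333,5.000)
cell (0,6): code 1100 → (0.687,7.000)–(0.243,6.000)
cell (0,7): code 1000 → (1.000,7.315)–(0.687,7.000)
cell (1,2): code 0100 → (1.831,3.000)–(2.000,2.733)
cell (1,3): code 1110 → (1.000,3.961)–(1.831,3.000)
cell (1,7): code 1001 → (2.000,7.770)–(1.000,7.315)
cell (2,1): code 0100 → (2.363,2.000)–(3.000,1.359)
cell (2,2): code 1110 → (2.000,2.733)–(2.363,2.000)
cell (2,7): code 1001 → (3.000,7.707)–(2.000,7.770)
cell (3,1): code 0110 → (3.000,1.359)–(4.000,1.231)
cell (3,7): code 1001 → (4.000,7.202)–(3.000,7.707)
cell (4,1): code 0110 → (4.000,1.231)–(5.000,1.754)
cell (4,6): code 1011 → (5.000,6.493)–(4.304,7.000)
cell (4,7): code 0001 → (4.304,7.000)–(4.000,7.202)
cell (5,1): code 0010 → (5.000,1.754)–(5.822,2.000)
cell (5,2): code 0111 → (5.822,2.000)–(6.000,2.053)
cell (5,6): code 1001 → (6.000,6.299)–(5.000,6.493)
cell (6,2): code 0110 → (6.000,2.053)–(7.000,2.009)
cell (6,6): code 1001 → (7.000,6.263)–(6.000,6.299)
cell (7,2): code 0110 → (7.000,2.009)–(8.000,2.229)
cell (7,5): code 1011 → (8.000,5.960)–(7.879,6.000)
cell (7,6): code 0001 → (7.879,6.000)–(7.000,6.263)
cell (8,2): code 0010 → (8.000,2.229)–(8.883,3.000)
cell (8,3): code 0111 → (8.883,3.000)–(9.000,3.305)
cell (8,4): code 1011 → (9.000,4.936)–(8.983,5.000)
cell (8,5): code 0001 → (8.983,5.000)–(8.000,5.960)
cell (9,3): code 0010 → (9.000,3.305)–(9.221,4.000)
cell (9,4): code 0001 → (9.221,4.000)–(9.000,4.936)
total: 30 segments, chained into 1 closed loop(s), length Σ = 24.433457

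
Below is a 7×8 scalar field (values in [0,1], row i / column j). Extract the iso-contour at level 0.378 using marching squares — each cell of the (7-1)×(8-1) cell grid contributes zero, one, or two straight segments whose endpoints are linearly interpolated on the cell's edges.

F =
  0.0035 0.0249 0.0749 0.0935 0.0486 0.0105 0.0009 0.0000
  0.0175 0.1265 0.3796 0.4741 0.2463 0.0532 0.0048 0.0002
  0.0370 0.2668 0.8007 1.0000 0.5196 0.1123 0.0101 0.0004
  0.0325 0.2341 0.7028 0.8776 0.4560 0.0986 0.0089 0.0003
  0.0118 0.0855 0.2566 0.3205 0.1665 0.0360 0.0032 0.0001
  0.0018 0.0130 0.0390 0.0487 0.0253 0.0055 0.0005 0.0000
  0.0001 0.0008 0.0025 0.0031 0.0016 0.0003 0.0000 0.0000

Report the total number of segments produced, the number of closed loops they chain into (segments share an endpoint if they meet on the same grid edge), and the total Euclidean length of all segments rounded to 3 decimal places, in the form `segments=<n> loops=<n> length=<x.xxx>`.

cell (0,1): code 0100 → (0.995,2.000)–(1.000,1.994)
cell (0,2): code 1100 → (0.748,3.000)–(0.995,2.000)
cell (0,3): code 1000 → (1.000,3.422)–(0.748,3.000)
cell (1,1): code 0110 → (1.000,1.994)–(2.000,1.208)
cell (1,3): code 1101 → (1.482,4.000)–(1.000,3.422)
cell (1,4): code 1000 → (2.000,4.348)–(1.482,4.000)
cell (2,1): code 0110 → (2.000,1.208)–(3.000,1.307)
cell (2,4): code 1001 → (3.000,4.218)–(2.000,4.348)
cell (3,1): code 0010 → (3.000,1.307)–(3.728,2.000)
cell (3,2): code 0011 → (3.728,2.000)–(3.897,3.000)
cell (3,3): code 0011 → (3.897,3.000)–(3.269,4.000)
cell (3,4): code 0001 → (3.269,4.000)–(3.000,4.218)
total: 12 segments, chained into 1 closed loop(s), length Σ = 9.737739

segments=12 loops=1 length=9.738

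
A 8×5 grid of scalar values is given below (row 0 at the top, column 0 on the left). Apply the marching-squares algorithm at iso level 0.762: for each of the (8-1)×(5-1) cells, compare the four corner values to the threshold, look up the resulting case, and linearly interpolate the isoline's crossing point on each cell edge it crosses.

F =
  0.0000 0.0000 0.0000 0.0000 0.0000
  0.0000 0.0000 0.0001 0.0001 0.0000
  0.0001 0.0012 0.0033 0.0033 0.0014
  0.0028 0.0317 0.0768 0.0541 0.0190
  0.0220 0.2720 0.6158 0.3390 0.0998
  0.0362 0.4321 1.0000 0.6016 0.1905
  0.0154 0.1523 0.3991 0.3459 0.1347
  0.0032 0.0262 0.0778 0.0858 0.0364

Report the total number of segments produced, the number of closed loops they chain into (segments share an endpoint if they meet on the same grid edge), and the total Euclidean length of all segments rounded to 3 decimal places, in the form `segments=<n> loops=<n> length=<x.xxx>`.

segments=4 loops=1 length=2.902

cell (4,1): code 0100 → (4.381,2.000)–(5.000,1.581)
cell (4,2): code 1000 → (5.000,2.597)–(4.381,2.000)
cell (5,1): code 0010 → (5.000,1.581)–(5.396,2.000)
cell (5,2): code 0001 → (5.396,2.000)–(5.000,2.597)
total: 4 segments, chained into 1 closed loop(s), length Σ = 2.901903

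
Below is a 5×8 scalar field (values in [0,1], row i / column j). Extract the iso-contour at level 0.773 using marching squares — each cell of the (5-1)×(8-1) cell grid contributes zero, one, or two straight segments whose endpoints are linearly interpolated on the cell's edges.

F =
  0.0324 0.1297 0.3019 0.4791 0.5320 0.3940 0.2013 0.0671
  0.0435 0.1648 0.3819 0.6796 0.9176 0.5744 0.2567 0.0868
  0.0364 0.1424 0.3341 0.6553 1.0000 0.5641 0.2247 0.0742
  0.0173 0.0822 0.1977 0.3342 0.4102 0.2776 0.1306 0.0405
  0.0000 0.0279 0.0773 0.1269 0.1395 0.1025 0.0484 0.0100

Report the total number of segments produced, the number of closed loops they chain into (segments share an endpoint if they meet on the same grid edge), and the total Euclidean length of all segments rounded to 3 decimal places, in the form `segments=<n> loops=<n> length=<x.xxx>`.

cell (0,3): code 0100 → (0.625,4.000)–(1.000,3.392)
cell (0,4): code 1000 → (1.000,4.421)–(0.625,4.000)
cell (1,3): code 0110 → (1.000,3.392)–(2.000,3.341)
cell (1,4): code 1001 → (2.000,4.521)–(1.000,4.421)
cell (2,3): code 0010 → (2.000,3.341)–(2.385,4.000)
cell (2,4): code 0001 → (2.385,4.000)–(2.000,4.521)
total: 6 segments, chained into 1 closed loop(s), length Σ = 4.694560

segments=6 loops=1 length=4.695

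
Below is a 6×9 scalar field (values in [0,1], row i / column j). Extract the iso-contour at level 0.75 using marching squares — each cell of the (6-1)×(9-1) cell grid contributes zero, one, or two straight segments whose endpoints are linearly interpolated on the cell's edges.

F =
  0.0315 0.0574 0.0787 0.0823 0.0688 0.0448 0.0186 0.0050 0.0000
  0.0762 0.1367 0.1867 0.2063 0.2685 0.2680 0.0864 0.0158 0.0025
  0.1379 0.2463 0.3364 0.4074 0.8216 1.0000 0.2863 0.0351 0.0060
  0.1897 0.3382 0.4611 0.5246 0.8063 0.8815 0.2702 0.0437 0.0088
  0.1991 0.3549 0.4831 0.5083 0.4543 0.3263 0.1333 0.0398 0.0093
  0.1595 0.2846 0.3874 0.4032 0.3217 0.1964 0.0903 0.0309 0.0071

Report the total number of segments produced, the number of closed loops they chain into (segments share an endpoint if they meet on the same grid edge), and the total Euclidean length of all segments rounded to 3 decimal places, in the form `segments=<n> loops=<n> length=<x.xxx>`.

segments=8 loops=1 length=5.316

cell (1,3): code 0100 → (1.871,4.000)–(2.000,3.827)
cell (1,4): code 1100 → (1.658,5.000)–(1.871,4.000)
cell (1,5): code 1000 → (2.000,5.350)–(1.658,5.000)
cell (2,3): code 0110 → (2.000,3.827)–(3.000,3.800)
cell (2,5): code 1001 → (3.000,5.215)–(2.000,5.350)
cell (3,3): code 0010 → (3.000,3.800)–(3.160,4.000)
cell (3,4): code 0011 → (3.160,4.000)–(3.237,5.000)
cell (3,5): code 0001 → (3.237,5.000)–(3.000,5.215)
total: 8 segments, chained into 1 closed loop(s), length Σ = 5.315780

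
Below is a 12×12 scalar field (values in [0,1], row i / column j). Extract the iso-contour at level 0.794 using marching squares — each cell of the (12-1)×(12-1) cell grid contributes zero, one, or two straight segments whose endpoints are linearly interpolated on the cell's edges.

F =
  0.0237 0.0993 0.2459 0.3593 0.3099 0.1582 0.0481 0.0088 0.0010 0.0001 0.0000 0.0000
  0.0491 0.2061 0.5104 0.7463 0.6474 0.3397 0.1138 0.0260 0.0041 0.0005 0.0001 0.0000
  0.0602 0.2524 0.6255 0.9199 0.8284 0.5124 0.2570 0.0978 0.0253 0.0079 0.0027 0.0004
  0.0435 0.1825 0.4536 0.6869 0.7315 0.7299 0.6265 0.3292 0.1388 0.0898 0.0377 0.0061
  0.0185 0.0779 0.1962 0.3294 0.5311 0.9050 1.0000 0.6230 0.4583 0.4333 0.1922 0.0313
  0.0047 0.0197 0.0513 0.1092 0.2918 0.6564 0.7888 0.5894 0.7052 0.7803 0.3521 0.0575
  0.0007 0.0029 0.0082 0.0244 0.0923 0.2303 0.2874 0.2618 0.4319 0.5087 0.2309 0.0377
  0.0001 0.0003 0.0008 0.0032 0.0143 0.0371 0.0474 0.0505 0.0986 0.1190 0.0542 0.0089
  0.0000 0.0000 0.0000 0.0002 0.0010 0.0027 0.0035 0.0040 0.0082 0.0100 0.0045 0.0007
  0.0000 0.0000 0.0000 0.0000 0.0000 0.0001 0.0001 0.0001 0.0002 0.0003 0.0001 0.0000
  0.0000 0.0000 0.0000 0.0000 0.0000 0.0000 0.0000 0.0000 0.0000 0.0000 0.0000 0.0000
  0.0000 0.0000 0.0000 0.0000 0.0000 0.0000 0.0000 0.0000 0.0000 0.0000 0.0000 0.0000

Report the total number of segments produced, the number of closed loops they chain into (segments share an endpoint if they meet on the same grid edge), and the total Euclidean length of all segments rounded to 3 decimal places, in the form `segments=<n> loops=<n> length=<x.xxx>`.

cell (1,2): code 0100 → (1.275,3.000)–(2.000,2.572)
cell (1,3): code 1100 → (1.810,4.000)–(1.275,3.000)
cell (1,4): code 1000 → (2.000,4.109)–(1.810,4.000)
cell (2,2): code 0010 → (2.000,2.572)–(2.540,3.000)
cell (2,3): code 0011 → (2.540,3.000)–(2.355,4.000)
cell (2,4): code 0001 → (2.355,4.000)–(2.000,4.109)
cell (3,4): code 0100 → (3.366,5.000)–(4.000,4.703)
cell (3,5): code 1100 → (3.448,6.000)–(3.366,5.000)
cell (3,6): code 1000 → (4.000,6.546)–(3.448,6.000)
cell (4,4): code 0010 → (4.000,4.703)–(4.447,5.000)
cell (4,5): code 0011 → (4.447,5.000)–(4.975,6.000)
cell (4,6): code 0001 → (4.975,6.000)–(4.000,6.546)
total: 12 segments, chained into 2 closed loop(s), length Σ = 9.537802

segments=12 loops=2 length=9.538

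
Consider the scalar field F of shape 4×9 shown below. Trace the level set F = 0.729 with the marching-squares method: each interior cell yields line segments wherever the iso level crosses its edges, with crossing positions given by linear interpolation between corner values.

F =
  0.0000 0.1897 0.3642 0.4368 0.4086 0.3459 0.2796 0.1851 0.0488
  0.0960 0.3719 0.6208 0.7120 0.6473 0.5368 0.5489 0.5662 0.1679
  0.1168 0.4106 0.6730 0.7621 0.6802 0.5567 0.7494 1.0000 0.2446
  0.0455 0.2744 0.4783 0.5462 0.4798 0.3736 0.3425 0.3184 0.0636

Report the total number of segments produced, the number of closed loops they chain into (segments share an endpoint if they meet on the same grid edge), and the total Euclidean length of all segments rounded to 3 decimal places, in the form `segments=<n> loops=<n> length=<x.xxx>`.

cell (1,2): code 0100 → (1.339,3.000)–(2.000,2.629)
cell (1,3): code 1000 → (2.000,3.404)–(1.339,3.000)
cell (1,5): code 0100 → (1.898,6.000)–(2.000,5.894)
cell (1,6): code 1100 → (1.375,7.000)–(1.898,6.000)
cell (1,7): code 1000 → (2.000,7.359)–(1.375,7.000)
cell (2,2): code 0010 → (2.000,2.629)–(2.153,3.000)
cell (2,3): code 0001 → (2.153,3.000)–(2.000,3.404)
cell (2,5): code 0010 → (2.000,5.894)–(2.050,6.000)
cell (2,6): code 0011 → (2.050,6.000)–(2.398,7.000)
cell (2,7): code 0001 → (2.398,7.000)–(2.000,7.359)
total: 10 segments, chained into 2 closed loop(s), length Σ = 6.073605

segments=10 loops=2 length=6.074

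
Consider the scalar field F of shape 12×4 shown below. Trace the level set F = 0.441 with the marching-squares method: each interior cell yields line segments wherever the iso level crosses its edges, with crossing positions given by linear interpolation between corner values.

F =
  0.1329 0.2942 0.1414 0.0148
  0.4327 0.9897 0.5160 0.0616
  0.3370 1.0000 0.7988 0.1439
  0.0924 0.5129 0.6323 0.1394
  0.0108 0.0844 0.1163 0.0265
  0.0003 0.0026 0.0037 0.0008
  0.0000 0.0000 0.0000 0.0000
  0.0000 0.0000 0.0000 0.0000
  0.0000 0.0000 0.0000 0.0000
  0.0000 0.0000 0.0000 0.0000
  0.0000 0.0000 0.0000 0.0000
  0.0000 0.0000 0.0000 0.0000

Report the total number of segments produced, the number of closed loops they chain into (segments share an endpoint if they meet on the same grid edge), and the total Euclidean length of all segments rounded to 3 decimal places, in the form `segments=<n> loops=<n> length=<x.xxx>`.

segments=10 loops=1 length=8.776

cell (0,0): code 0100 → (0.211,1.000)–(1.000,0.015)
cell (0,1): code 1100 → (0.800,2.000)–(0.211,1.000)
cell (0,2): code 1000 → (1.000,2.165)–(0.800,2.000)
cell (1,0): code 0110 → (1.000,0.015)–(2.000,0.157)
cell (1,2): code 1001 → (2.000,2.546)–(1.000,2.165)
cell (2,0): code 0110 → (2.000,0.157)–(3.000,0.829)
cell (2,2): code 1001 → (3.000,2.388)–(2.000,2.546)
cell (3,0): code 0010 → (3.000,0.829)–(3.168,1.000)
cell (3,1): code 0011 → (3.168,1.000)–(3.371,2.000)
cell (3,2): code 0001 → (3.371,2.000)–(3.000,2.388)
total: 10 segments, chained into 1 closed loop(s), length Σ = 8.776245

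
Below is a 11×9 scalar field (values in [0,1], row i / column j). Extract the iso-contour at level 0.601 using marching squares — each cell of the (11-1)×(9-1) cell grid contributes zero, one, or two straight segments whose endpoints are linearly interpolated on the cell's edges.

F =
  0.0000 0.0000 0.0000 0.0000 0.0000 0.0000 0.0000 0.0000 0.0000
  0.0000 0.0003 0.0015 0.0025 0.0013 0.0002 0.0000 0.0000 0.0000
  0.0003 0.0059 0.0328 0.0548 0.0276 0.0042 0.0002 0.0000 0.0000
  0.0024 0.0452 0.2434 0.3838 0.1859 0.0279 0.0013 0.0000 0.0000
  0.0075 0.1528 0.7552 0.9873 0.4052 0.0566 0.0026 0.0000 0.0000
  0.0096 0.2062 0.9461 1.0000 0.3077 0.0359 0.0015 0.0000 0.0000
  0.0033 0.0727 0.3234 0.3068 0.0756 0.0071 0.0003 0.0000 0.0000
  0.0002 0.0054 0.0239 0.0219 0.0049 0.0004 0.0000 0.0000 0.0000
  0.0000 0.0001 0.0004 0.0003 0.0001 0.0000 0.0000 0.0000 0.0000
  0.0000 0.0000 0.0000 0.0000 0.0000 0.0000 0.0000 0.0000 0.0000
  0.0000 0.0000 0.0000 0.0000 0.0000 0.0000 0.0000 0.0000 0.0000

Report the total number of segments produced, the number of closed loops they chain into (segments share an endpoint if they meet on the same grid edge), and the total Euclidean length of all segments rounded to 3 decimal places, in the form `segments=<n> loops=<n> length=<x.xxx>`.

cell (3,1): code 0100 → (3.699,2.000)–(4.000,1.744)
cell (3,2): code 1100 → (3.360,3.000)–(3.699,2.000)
cell (3,3): code 1000 → (4.000,3.664)–(3.360,3.000)
cell (4,1): code 0110 → (4.000,1.744)–(5.000,1.534)
cell (4,3): code 1001 → (5.000,3.576)–(4.000,3.664)
cell (5,1): code 0010 → (5.000,1.534)–(5.554,2.000)
cell (5,2): code 0011 → (5.554,2.000)–(5.576,3.000)
cell (5,3): code 0001 → (5.576,3.000)–(5.000,3.576)
total: 8 segments, chained into 1 closed loop(s), length Σ = 6.938031

segments=8 loops=1 length=6.938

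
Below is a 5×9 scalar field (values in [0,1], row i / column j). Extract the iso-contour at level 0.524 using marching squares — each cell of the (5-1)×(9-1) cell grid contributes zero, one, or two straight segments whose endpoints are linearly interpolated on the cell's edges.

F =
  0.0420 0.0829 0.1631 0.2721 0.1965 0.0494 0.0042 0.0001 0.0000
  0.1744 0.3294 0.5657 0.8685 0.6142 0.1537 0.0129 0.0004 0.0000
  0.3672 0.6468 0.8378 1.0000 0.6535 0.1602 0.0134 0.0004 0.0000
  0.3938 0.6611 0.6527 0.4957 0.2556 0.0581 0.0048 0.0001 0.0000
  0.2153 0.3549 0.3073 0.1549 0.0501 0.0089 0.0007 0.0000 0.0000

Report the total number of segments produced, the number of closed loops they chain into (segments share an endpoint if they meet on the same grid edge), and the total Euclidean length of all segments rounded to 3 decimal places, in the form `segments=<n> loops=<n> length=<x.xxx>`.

segments=14 loops=1 length=10.650

cell (0,1): code 0100 → (0.896,2.000)–(1.000,1.824)
cell (0,2): code 1100 → (0.422,3.000)–(0.896,2.000)
cell (0,3): code 1100 → (0.784,4.000)–(0.422,3.000)
cell (0,4): code 1000 → (1.000,4.196)–(0.784,4.000)
cell (1,0): code 0100 → (1.613,1.000)–(2.000,0.561)
cell (1,1): code 1110 → (1.000,1.824)–(1.613,1.000)
cell (1,4): code 1001 → (2.000,4.263)–(1.000,4.196)
cell (2,0): code 0110 → (2.000,0.561)–(3.000,0.487)
cell (2,2): code 1011 → (3.000,2.820)–(2.944,3.000)
cell (2,3): code 0011 → (2.944,3.000)–(2.325,4.000)
cell (2,4): code 0001 → (2.325,4.000)–(2.000,4.263)
cell (3,0): code 0010 → (3.000,0.487)–(3.448,1.000)
cell (3,1): code 0011 → (3.448,1.000)–(3.373,2.000)
cell (3,2): code 0001 → (3.373,2.000)–(3.000,2.820)
total: 14 segments, chained into 1 closed loop(s), length Σ = 10.649992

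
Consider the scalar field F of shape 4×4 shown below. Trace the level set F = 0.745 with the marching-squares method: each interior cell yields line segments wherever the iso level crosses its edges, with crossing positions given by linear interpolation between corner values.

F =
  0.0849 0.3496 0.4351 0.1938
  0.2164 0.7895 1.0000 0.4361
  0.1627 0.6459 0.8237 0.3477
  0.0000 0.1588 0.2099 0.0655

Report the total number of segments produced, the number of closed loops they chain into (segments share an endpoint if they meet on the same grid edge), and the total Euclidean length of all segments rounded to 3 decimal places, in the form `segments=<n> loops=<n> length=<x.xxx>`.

segments=8 loops=1 length=4.743

cell (0,0): code 0100 → (0.899,1.000)–(1.000,0.922)
cell (0,1): code 1100 → (0.549,2.000)–(0.899,1.000)
cell (0,2): code 1000 → (1.000,2.452)–(0.549,2.000)
cell (1,0): code 0010 → (1.000,0.922)–(1.310,1.000)
cell (1,1): code 0111 → (1.310,1.000)–(2.000,1.557)
cell (1,2): code 1001 → (2.000,2.165)–(1.000,2.452)
cell (2,1): code 0010 → (2.000,1.557)–(2.128,2.000)
cell (2,2): code 0001 → (2.128,2.000)–(2.000,2.165)
total: 8 segments, chained into 1 closed loop(s), length Σ = 4.742979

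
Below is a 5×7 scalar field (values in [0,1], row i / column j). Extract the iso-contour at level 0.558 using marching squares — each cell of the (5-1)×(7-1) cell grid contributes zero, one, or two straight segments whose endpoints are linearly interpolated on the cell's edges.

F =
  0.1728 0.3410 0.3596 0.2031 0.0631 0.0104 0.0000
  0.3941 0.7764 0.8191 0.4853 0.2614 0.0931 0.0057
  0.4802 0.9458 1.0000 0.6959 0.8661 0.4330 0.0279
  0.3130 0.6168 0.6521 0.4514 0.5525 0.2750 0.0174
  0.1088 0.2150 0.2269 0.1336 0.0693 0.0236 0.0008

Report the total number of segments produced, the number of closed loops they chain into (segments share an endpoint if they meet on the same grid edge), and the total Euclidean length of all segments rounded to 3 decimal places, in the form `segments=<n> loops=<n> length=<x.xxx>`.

segments=14 loops=1 length=11.992

cell (0,0): code 0100 → (0.498,1.000)–(1.000,0.429)
cell (0,1): code 1100 → (0.432,2.000)–(0.498,1.000)
cell (0,2): code 1000 → (1.000,2.782)–(0.432,2.000)
cell (1,0): code 0110 → (1.000,0.429)–(2.000,0.167)
cell (1,2): code 1101 → (1.345,3.000)–(1.000,2.782)
cell (1,3): code 1100 → (1.490,4.000)–(1.345,3.000)
cell (1,4): code 1000 → (2.000,4.711)–(1.490,4.000)
cell (2,0): code 0110 → (2.000,0.167)–(3.000,0.806)
cell (2,2): code 1011 → (3.000,2.469)–(2.564,3.000)
cell (2,3): code 0011 → (2.564,3.000)–(2.982,4.000)
cell (2,4): code 0001 → (2.982,4.000)–(2.000,4.711)
cell (3,0): code 0010 → (3.000,0.806)–(3.146,1.000)
cell (3,1): code 0011 → (3.146,1.000)–(3.221,2.000)
cell (3,2): code 0001 → (3.221,2.000)–(3.000,2.469)
total: 14 segments, chained into 1 closed loop(s), length Σ = 11.991614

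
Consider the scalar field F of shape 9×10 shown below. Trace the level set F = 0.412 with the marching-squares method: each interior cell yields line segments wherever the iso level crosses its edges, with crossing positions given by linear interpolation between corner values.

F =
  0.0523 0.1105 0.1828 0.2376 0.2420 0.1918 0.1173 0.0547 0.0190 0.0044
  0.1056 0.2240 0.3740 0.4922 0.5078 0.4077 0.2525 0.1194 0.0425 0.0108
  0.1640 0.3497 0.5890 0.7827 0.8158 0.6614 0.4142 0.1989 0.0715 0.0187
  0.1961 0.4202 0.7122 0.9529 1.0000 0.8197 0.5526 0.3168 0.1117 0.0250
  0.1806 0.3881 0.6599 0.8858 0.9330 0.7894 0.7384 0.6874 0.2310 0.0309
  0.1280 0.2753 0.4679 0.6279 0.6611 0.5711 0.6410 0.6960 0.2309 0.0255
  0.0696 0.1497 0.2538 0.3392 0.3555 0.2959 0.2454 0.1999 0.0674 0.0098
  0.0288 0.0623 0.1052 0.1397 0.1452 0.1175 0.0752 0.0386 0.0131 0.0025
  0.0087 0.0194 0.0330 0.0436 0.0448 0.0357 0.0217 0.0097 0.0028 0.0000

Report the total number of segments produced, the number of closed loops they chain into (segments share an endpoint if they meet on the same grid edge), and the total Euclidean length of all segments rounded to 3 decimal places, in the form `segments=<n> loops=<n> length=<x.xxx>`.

cell (0,2): code 0100 → (0.685,3.000)–(1.000,2.321)
cell (0,3): code 1100 → (0.640,4.000)–(0.685,3.000)
cell (0,4): code 1000 → (1.000,4.957)–(0.640,4.000)
cell (1,1): code 0100 → (1.177,2.000)–(2.000,1.260)
cell (1,2): code 1110 → (1.000,2.321)–(1.177,2.000)
cell (1,4): code 1101 → (1.017,5.000)–(1.000,4.957)
cell (1,5): code 1100 → (1.986,6.000)–(1.017,5.000)
cell (1,6): code 1000 → (2.000,6.010)–(1.986,6.000)
cell (2,0): code 0100 → (2.884,1.000)–(3.000,0.963)
cell (2,1): code 1110 → (2.000,1.260)–(2.884,1.000)
cell (2,6): code 1001 → (3.000,6.596)–(2.000,6.010)
cell (3,0): code 0010 → (3.000,0.963)–(3.255,1.000)
cell (3,1): code 0111 → (3.255,1.000)–(4.000,1.088)
cell (3,6): code 1101 → (3.257,7.000)–(3.000,6.596)
cell (3,7): code 1000 → (4.000,7.603)–(3.257,7.000)
cell (4,1): code 0110 → (4.000,1.088)–(5.000,1.710)
cell (4,7): code 1001 → (5.000,7.611)–(4.000,7.603)
cell (5,1): code 0010 → (5.000,1.710)–(5.261,2.000)
cell (5,2): code 0011 → (5.261,2.000)–(5.748,3.000)
cell (5,3): code 0011 → (5.748,3.000)–(5.815,4.000)
cell (5,4): code 0011 → (5.815,4.000)–(5.578,5.000)
cell (5,5): code 0011 → (5.578,5.000)–(5.579,6.000)
cell (5,6): code 0011 → (5.579,6.000)–(5.572,7.000)
cell (5,7): code 0001 → (5.572,7.000)–(5.000,7.611)
total: 24 segments, chained into 1 closed loop(s), length Σ = 18.894280

segments=24 loops=1 length=18.894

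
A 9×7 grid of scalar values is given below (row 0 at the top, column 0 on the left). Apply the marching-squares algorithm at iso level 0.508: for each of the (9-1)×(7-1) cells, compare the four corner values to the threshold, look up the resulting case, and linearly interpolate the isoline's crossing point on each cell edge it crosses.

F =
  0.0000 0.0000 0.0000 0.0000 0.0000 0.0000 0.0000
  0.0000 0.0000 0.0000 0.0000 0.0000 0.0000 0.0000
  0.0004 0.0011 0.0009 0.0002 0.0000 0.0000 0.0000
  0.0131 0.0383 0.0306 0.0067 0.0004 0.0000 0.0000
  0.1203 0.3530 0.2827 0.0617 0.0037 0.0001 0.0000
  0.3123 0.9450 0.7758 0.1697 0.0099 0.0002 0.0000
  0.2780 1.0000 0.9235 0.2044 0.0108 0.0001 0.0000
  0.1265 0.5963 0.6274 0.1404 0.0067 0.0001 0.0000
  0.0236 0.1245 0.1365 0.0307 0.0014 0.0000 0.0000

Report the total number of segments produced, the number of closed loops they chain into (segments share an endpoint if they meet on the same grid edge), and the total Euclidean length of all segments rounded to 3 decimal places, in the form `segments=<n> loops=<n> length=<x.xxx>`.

cell (4,0): code 0100 → (4.262,1.000)–(5.000,0.309)
cell (4,1): code 1100 → (4.457,2.000)–(4.262,1.000)
cell (4,2): code 1000 → (5.000,2.442)–(4.457,2.000)
cell (5,0): code 0110 → (5.000,0.309)–(6.000,0.319)
cell (5,2): code 1001 → (6.000,2.578)–(5.000,2.442)
cell (6,0): code 0110 → (6.000,0.319)–(7.000,0.812)
cell (6,2): code 1001 → (7.000,2.245)–(6.000,2.578)
cell (7,0): code 0010 → (7.000,0.812)–(7.187,1.000)
cell (7,1): code 0011 → (7.187,1.000)–(7.243,2.000)
cell (7,2): code 0001 → (7.243,2.000)–(7.000,2.245)
total: 10 segments, chained into 1 closed loop(s), length Σ = 8.520313

segments=10 loops=1 length=8.520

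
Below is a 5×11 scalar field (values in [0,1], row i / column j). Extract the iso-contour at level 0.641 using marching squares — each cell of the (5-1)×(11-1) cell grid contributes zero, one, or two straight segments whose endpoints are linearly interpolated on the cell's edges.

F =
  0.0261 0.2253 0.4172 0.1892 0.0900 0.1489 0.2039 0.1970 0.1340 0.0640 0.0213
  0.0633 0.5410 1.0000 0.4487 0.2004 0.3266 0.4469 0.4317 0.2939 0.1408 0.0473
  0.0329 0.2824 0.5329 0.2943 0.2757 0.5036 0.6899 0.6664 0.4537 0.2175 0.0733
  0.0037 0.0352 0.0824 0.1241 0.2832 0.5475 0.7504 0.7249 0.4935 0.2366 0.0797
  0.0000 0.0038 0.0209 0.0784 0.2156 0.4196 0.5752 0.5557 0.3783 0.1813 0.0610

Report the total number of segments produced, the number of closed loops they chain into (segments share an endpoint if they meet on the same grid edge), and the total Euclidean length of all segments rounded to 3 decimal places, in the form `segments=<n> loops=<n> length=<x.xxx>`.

segments=12 loops=2 length=10.006

cell (0,1): code 0100 → (0.384,2.000)–(1.000,1.218)
cell (0,2): code 1000 → (1.000,2.651)–(0.384,2.000)
cell (1,1): code 0010 → (1.000,1.218)–(1.769,2.000)
cell (1,2): code 0001 → (1.769,2.000)–(1.000,2.651)
cell (1,5): code 0100 → (1.799,6.000)–(2.000,5.738)
cell (1,6): code 1100 → (1.892,7.000)–(1.799,6.000)
cell (1,7): code 1000 → (2.000,7.119)–(1.892,7.000)
cell (2,5): code 0110 → (2.000,5.738)–(3.000,5.461)
cell (2,7): code 1001 → (3.000,7.363)–(2.000,7.119)
cell (3,5): code 0010 → (3.000,5.461)–(3.624,6.000)
cell (3,6): code 0011 → (3.624,6.000)–(3.496,7.000)
cell (3,7): code 0001 → (3.496,7.000)–(3.000,7.363)
total: 12 segments, chained into 2 closed loop(s), length Σ = 10.006311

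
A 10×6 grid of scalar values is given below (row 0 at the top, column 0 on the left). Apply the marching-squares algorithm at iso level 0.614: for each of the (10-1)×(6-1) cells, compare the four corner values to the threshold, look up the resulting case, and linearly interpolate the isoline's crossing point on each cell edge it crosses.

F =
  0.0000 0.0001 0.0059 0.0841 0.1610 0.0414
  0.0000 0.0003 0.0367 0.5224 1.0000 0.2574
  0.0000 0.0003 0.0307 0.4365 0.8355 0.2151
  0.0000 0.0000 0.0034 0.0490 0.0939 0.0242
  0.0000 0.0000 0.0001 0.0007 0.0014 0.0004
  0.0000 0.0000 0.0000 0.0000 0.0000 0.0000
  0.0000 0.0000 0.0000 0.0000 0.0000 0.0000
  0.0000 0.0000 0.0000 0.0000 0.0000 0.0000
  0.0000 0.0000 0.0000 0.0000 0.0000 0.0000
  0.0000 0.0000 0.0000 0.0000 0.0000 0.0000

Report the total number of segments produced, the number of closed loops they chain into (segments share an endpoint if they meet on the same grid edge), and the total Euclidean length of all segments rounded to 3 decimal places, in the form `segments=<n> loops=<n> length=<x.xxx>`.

segments=6 loops=1 length=4.765

cell (0,3): code 0100 → (0.540,4.000)–(1.000,3.192)
cell (0,4): code 1000 → (1.000,4.520)–(0.540,4.000)
cell (1,3): code 0110 → (1.000,3.192)–(2.000,3.445)
cell (1,4): code 1001 → (2.000,4.357)–(1.000,4.520)
cell (2,3): code 0010 → (2.000,3.445)–(2.299,4.000)
cell (2,4): code 0001 → (2.299,4.000)–(2.000,4.357)
total: 6 segments, chained into 1 closed loop(s), length Σ = 4.764696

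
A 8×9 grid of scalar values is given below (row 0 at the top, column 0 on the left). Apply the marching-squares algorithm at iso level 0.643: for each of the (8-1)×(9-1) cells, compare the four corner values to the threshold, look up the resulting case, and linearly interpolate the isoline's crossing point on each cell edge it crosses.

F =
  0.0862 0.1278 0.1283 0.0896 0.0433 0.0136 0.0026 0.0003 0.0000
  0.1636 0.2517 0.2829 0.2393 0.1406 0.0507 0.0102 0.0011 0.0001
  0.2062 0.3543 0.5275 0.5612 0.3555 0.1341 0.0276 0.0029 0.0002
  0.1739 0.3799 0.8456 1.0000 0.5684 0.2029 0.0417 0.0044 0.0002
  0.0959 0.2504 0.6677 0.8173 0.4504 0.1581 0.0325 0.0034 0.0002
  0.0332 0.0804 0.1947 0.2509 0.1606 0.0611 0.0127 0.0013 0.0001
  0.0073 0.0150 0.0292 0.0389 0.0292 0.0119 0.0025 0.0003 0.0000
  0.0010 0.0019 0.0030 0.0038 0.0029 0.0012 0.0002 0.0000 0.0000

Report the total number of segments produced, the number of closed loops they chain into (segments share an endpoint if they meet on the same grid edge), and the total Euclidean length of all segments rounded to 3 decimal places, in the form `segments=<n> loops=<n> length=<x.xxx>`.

cell (2,1): code 0100 → (2.363,2.000)–(3.000,1.565)
cell (2,2): code 1100 → (2.186,3.000)–(2.363,2.000)
cell (2,3): code 1000 → (3.000,3.827)–(2.186,3.000)
cell (3,1): code 0110 → (3.000,1.565)–(4.000,1.941)
cell (3,3): code 1001 → (4.000,3.475)–(3.000,3.827)
cell (4,1): code 0010 → (4.000,1.941)–(4.052,2.000)
cell (4,2): code 0011 → (4.052,2.000)–(4.308,3.000)
cell (4,3): code 0001 → (4.308,3.000)–(4.000,3.475)
total: 8 segments, chained into 1 closed loop(s), length Σ = 6.752569

segments=8 loops=1 length=6.753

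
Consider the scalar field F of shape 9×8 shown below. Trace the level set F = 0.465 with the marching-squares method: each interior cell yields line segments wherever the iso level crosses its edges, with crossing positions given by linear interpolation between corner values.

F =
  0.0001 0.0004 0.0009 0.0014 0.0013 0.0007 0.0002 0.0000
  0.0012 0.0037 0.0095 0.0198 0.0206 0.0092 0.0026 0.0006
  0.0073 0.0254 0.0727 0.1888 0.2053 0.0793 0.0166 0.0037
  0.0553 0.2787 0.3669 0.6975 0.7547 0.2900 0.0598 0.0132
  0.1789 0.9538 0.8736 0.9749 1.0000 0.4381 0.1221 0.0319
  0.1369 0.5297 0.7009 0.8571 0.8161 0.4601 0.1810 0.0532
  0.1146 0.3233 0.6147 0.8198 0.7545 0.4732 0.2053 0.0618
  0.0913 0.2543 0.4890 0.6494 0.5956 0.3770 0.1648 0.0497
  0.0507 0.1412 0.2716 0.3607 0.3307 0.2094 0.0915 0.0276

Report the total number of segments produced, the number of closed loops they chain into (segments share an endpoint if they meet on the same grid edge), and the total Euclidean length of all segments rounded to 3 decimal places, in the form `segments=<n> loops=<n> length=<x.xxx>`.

segments=20 loops=1 length=15.567

cell (2,2): code 0100 → (2.543,3.000)–(3.000,2.297)
cell (2,3): code 1100 → (2.473,4.000)–(2.543,3.000)
cell (2,4): code 1000 → (3.000,4.623)–(2.473,4.000)
cell (3,0): code 0100 → (3.276,1.000)–(4.000,0.369)
cell (3,1): code 1100 → (3.194,2.000)–(3.276,1.000)
cell (3,2): code 1110 → (3.000,2.297)–(3.194,2.000)
cell (3,4): code 1001 → (4.000,4.952)–(3.000,4.623)
cell (4,0): code 0110 → (4.000,0.369)–(5.000,0.835)
cell (4,4): code 1001 → (5.000,4.986)–(4.000,4.952)
cell (5,0): code 0010 → (5.000,0.835)–(5.313,1.000)
cell (5,1): code 0111 → (5.313,1.000)–(6.000,1.486)
cell (5,4): code 1101 → (5.374,5.000)–(5.000,4.986)
cell (5,5): code 1000 → (6.000,5.031)–(5.374,5.000)
cell (6,1): code 0110 → (6.000,1.486)–(7.000,1.898)
cell (6,4): code 1011 → (7.000,4.597)–(6.085,5.000)
cell (6,5): code 0001 → (6.085,5.000)–(6.000,5.031)
cell (7,1): code 0010 → (7.000,1.898)–(7.110,2.000)
cell (7,2): code 0011 → (7.110,2.000)–(7.639,3.000)
cell (7,3): code 0011 → (7.639,3.000)–(7.493,4.000)
cell (7,4): code 0001 → (7.493,4.000)–(7.000,4.597)
total: 20 segments, chained into 1 closed loop(s), length Σ = 15.566551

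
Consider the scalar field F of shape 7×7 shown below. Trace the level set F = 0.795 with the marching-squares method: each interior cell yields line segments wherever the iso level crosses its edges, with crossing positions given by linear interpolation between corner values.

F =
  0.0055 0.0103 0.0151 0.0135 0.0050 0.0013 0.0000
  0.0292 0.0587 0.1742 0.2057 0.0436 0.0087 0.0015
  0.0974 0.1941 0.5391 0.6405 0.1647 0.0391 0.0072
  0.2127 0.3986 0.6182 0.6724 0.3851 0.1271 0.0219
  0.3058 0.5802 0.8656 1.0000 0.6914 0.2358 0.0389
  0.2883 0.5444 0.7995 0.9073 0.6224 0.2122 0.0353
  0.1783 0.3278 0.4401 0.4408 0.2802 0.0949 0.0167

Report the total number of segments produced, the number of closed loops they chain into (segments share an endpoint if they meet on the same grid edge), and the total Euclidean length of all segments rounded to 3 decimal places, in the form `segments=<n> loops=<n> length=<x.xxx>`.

cell (3,1): code 0100 → (3.715,2.000)–(4.000,1.753)
cell (3,2): code 1100 → (3.374,3.000)–(3.715,2.000)
cell (3,3): code 1000 → (4.000,3.664)–(3.374,3.000)
cell (4,1): code 0110 → (4.000,1.753)–(5.000,1.982)
cell (4,3): code 1001 → (5.000,3.394)–(4.000,3.664)
cell (5,1): code 0010 → (5.000,1.982)–(5.013,2.000)
cell (5,2): code 0011 → (5.013,2.000)–(5.241,3.000)
cell (5,3): code 0001 → (5.241,3.000)–(5.000,3.394)
total: 8 segments, chained into 1 closed loop(s), length Σ = 5.917719

segments=8 loops=1 length=5.918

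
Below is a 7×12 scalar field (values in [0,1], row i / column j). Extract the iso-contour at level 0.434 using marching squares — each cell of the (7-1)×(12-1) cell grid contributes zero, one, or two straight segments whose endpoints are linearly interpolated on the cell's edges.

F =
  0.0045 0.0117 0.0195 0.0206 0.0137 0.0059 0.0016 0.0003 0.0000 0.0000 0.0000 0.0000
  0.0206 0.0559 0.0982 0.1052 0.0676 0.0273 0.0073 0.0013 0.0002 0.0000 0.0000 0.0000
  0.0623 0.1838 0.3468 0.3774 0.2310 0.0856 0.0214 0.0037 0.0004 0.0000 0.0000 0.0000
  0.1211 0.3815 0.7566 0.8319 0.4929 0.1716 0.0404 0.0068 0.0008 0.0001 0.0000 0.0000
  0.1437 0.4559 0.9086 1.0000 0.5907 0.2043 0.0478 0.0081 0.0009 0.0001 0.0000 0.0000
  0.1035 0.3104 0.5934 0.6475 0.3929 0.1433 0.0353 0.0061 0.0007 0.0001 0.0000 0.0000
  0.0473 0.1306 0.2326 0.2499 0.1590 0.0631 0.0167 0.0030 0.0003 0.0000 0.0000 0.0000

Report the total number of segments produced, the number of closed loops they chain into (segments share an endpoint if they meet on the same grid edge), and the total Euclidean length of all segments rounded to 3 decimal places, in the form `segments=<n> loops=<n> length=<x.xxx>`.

segments=14 loops=1 length=10.690

cell (2,1): code 0100 → (2.213,2.000)–(3.000,1.140)
cell (2,2): code 1100 → (2.125,3.000)–(2.213,2.000)
cell (2,3): code 1100 → (2.775,4.000)–(2.125,3.000)
cell (2,4): code 1000 → (3.000,4.183)–(2.775,4.000)
cell (3,0): code 0100 → (3.706,1.000)–(4.000,0.930)
cell (3,1): code 1110 → (3.000,1.140)–(3.706,1.000)
cell (3,4): code 1001 → (4.000,4.406)–(3.000,4.183)
cell (4,0): code 0010 → (4.000,0.930)–(4.151,1.000)
cell (4,1): code 0111 → (4.151,1.000)–(5.000,1.437)
cell (4,3): code 1011 → (5.000,3.839)–(4.792,4.000)
cell (4,4): code 0001 → (4.792,4.000)–(4.000,4.406)
cell (5,1): code 0010 → (5.000,1.437)–(5.442,2.000)
cell (5,2): code 0011 → (5.442,2.000)–(5.537,3.000)
cell (5,3): code 0001 → (5.537,3.000)–(5.000,3.839)
total: 14 segments, chained into 1 closed loop(s), length Σ = 10.689803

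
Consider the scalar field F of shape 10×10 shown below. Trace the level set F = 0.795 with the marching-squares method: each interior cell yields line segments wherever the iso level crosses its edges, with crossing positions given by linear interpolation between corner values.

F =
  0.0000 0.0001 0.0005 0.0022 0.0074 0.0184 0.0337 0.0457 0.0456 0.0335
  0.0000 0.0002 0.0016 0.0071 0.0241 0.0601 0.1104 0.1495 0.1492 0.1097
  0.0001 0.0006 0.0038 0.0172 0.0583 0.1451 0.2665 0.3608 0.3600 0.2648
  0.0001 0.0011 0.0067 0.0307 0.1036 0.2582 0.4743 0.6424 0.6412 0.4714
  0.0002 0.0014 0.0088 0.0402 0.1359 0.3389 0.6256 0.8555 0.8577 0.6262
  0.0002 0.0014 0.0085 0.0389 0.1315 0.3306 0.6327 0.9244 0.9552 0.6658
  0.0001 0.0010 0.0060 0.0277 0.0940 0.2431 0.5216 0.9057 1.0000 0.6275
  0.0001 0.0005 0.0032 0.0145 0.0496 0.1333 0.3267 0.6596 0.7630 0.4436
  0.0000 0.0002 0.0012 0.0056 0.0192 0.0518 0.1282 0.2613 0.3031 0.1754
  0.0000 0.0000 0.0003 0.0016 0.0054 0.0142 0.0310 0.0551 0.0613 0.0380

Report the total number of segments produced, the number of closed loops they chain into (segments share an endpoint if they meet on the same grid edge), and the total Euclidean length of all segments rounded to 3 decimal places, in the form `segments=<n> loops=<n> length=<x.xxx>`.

segments=10 loops=1 length=8.493

cell (3,6): code 0100 → (3.716,7.000)–(4.000,6.737)
cell (3,7): code 1100 → (3.710,8.000)–(3.716,7.000)
cell (3,8): code 1000 → (4.000,8.271)–(3.710,8.000)
cell (4,6): code 0110 → (4.000,6.737)–(5.000,6.556)
cell (4,8): code 1001 → (5.000,8.554)–(4.000,8.271)
cell (5,6): code 0110 → (5.000,6.556)–(6.000,6.712)
cell (5,8): code 1001 → (6.000,8.550)–(5.000,8.554)
cell (6,6): code 0010 → (6.000,6.712)–(6.450,7.000)
cell (6,7): code 0011 → (6.450,7.000)–(6.865,8.000)
cell (6,8): code 0001 → (6.865,8.000)–(6.000,8.550)
total: 10 segments, chained into 1 closed loop(s), length Σ = 8.493193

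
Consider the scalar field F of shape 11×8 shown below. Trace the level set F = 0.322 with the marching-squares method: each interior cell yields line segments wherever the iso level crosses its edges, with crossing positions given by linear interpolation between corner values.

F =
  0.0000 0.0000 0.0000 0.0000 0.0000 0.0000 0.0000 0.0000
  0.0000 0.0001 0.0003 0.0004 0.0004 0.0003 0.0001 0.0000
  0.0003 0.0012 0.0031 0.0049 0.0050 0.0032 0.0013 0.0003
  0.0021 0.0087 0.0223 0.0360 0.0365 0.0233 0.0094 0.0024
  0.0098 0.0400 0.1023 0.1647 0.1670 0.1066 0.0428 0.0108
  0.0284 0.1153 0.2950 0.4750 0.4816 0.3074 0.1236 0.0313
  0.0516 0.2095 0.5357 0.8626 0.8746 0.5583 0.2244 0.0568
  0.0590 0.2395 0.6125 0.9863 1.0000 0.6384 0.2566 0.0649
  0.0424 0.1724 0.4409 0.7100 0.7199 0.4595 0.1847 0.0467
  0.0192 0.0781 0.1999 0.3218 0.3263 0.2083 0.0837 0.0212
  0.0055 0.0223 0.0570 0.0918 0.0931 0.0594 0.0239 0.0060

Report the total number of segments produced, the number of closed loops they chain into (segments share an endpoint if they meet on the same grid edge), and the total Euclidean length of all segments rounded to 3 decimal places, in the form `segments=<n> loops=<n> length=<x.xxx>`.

cell (4,2): code 0100 → (4.507,3.000)–(5.000,2.150)
cell (4,3): code 1100 → (4.493,4.000)–(4.507,3.000)
cell (4,4): code 1000 → (5.000,4.916)–(4.493,4.000)
cell (5,1): code 0100 → (5.112,2.000)–(6.000,1.345)
cell (5,2): code 1110 → (5.000,2.150)–(5.112,2.000)
cell (5,4): code 1101 → (5.058,5.000)–(5.000,4.916)
cell (5,5): code 1000 → (6.000,5.708)–(5.058,5.000)
cell (6,1): code 0110 → (6.000,1.345)–(7.000,1.221)
cell (6,5): code 1001 → (7.000,5.829)–(6.000,5.708)
cell (7,1): code 0110 → (7.000,1.221)–(8.000,1.557)
cell (7,5): code 1001 → (8.000,5.500)–(7.000,5.829)
cell (8,1): code 0010 → (8.000,1.557)–(8.493,2.000)
cell (8,2): code 0011 → (8.493,2.000)–(8.999,3.000)
cell (8,3): code 0111 → (8.999,3.000)–(9.000,3.044)
cell (8,4): code 1011 → (9.000,4.036)–(8.547,5.000)
cell (8,5): code 0001 → (8.547,5.000)–(8.000,5.500)
cell (9,3): code 0010 → (9.000,3.044)–(9.018,4.000)
cell (9,4): code 0001 → (9.018,4.000)–(9.000,4.036)
total: 18 segments, chained into 1 closed loop(s), length Σ = 14.354112

segments=18 loops=1 length=14.354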